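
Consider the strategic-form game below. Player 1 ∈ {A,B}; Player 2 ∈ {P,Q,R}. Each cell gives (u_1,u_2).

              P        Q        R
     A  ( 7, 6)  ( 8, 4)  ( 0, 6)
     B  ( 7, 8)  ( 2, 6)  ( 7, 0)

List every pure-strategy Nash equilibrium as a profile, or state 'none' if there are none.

(A,P): NE
(A,Q): not NE [P2→R gives 6>4]
(A,R): not NE [P1→B gives 7>0]
(B,P): NE
(B,Q): not NE [P1→A gives 8>2; P2→P gives 8>6]
(B,R): not NE [P2→P gives 8>0]

Nash profiles: (A,P), (B,P)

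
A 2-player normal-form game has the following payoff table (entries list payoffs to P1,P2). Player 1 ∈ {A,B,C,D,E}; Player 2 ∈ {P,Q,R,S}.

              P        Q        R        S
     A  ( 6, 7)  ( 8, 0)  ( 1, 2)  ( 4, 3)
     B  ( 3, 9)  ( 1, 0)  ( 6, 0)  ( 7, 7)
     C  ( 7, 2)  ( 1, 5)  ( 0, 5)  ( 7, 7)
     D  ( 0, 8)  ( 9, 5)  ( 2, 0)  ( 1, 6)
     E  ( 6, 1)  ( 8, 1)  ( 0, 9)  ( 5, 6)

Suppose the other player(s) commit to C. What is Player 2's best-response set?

u_2(P vs C) = 2
u_2(Q vs C) = 5
u_2(R vs C) = 5
u_2(S vs C) = 7
max payoff 7 at {S}

argmax u_2 = {S}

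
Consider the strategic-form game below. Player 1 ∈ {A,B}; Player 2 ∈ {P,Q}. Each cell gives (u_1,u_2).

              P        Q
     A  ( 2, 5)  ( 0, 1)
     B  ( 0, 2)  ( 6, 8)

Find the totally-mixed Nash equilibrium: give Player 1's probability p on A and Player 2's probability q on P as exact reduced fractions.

P1 indiff ⇒ q·2+(1-q)·0 = q·0+(1-q)·6 ⇒ q(2) = (1-q)(6) ⇒ q = 3/4
P2 indiff ⇒ p·5+(1-p)·2 = p·1+(1-p)·8 ⇒ p(4) = (1-p)(6) ⇒ p = 3/5

P1 mixes 3/5 on A; P2 mixes 3/4 on P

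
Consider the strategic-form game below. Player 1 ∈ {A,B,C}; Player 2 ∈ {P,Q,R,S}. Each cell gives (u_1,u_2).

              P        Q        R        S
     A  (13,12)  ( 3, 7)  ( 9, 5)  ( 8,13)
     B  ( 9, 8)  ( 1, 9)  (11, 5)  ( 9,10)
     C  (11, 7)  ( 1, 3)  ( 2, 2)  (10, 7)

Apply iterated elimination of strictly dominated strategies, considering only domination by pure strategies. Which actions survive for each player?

P2 drop Q (S beats it: A:13>7 B:10>9 C:7>3)
P2 drop R (P beats it: A:12>5 B:8>5 C:7>2)
P1 drop B (C beats it: P:11>9 S:10>9)
P1→{A,C} P2→{P,S}

Remaining: P1:{A,C} P2:{P,S}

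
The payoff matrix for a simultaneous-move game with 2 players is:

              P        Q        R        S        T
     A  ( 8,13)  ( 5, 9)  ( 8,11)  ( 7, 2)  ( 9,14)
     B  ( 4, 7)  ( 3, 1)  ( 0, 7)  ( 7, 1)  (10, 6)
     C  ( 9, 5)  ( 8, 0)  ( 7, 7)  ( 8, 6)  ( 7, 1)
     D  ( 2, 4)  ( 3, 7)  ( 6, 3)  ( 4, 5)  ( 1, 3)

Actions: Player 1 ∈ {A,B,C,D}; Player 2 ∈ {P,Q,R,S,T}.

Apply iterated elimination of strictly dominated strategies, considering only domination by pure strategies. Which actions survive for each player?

Survivors P1:{A,B,C} P2:{P,R,T}

P1 drop D (A beats it: P:8>2 Q:5>3 R:8>6 S:7>4 T:9>1)
P2 drop Q (P beats it: A:13>9 B:7>1 C:5>0)
P2 drop S (R beats it: A:11>2 B:7>1 C:7>6)
P1→{A,B,C} P2→{P,R,T}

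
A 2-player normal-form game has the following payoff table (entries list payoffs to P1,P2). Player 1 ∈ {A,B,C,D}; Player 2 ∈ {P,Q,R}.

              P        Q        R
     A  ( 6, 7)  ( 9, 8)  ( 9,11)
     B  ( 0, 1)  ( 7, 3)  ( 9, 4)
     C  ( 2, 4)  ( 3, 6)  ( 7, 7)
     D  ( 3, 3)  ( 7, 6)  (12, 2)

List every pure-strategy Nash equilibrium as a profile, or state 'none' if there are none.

No pure NE.

(A,P): not NE [P2→R gives 11>7]
(A,Q): not NE [P2→R gives 11>8]
(A,R): not NE [P1→D gives 12>9]
(B,P): not NE [P1→A gives 6>0; P2→R gives 4>1]
(B,Q): not NE [P1→A gives 9>7; P2→R gives 4>3]
(B,R): not NE [P1→D gives 12>9]
(C,P): not NE [P1→A gives 6>2; P2→R gives 7>4]
(C,Q): not NE [P1→A gives 9>3; P2→R gives 7>6]
(C,R): not NE [P1→D gives 12>7]
(D,P): not NE [P1→A gives 6>3; P2→Q gives 6>3]
(D,Q): not NE [P1→A gives 9>7]
(D,R): not NE [P2→Q gives 6>2]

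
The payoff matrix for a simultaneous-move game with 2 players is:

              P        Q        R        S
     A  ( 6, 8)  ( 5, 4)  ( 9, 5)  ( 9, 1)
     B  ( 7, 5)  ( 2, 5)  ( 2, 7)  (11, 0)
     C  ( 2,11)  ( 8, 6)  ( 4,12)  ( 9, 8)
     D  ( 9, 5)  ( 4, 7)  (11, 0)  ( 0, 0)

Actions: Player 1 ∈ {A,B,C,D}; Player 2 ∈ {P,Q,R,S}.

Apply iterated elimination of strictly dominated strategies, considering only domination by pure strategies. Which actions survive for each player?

P2 drop S (P beats it: A:8>1 B:5>0 C:11>8 D:5>0)
P1 drop B (D beats it: P:9>7 Q:4>2 R:11>2)
P1→{A,C,D} P2→{P,Q,R}

IESDS → P1:{A,C,D} P2:{P,Q,R}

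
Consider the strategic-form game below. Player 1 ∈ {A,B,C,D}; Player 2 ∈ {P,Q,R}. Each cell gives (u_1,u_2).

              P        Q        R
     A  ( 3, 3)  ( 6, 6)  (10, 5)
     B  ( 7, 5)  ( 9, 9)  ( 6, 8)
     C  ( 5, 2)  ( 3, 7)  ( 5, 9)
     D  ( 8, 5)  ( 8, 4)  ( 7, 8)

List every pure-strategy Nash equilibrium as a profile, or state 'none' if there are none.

Nash profiles: (B,Q)

(A,P): not NE [P1→D gives 8>3; P2→Q gives 6>3]
(A,Q): not NE [P1→B gives 9>6]
(A,R): not NE [P2→Q gives 6>5]
(B,P): not NE [P1→D gives 8>7; P2→Q gives 9>5]
(B,Q): NE
(B,R): not NE [P1→A gives 10>6; P2→Q gives 9>8]
(C,P): not NE [P1→D gives 8>5; P2→R gives 9>2]
(C,Q): not NE [P1→B gives 9>3; P2→R gives 9>7]
(C,R): not NE [P1→A gives 10>5]
(D,P): not NE [P2→R gives 8>5]
(D,Q): not NE [P1→B gives 9>8; P2→R gives 8>4]
(D,R): not NE [P1→A gives 10>7]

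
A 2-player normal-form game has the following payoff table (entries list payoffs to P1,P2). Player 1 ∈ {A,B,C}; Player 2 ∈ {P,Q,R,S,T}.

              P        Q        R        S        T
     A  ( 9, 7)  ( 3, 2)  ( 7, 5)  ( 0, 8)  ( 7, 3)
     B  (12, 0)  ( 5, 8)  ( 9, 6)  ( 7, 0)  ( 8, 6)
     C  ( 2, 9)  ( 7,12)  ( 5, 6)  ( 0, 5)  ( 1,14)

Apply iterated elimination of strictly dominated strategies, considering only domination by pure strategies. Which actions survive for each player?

P1 drop A (B beats it: P:12>9 Q:5>3 R:9>7 S:7>0 T:8>7)
P2 drop P (Q beats it: B:8>0 C:12>9)
P2 drop R (Q beats it: B:8>6 C:12>6)
P2 drop S (Q beats it: B:8>0 C:12>5)
P1→{B,C} P2→{Q,T}

Survivors P1:{B,C} P2:{Q,T}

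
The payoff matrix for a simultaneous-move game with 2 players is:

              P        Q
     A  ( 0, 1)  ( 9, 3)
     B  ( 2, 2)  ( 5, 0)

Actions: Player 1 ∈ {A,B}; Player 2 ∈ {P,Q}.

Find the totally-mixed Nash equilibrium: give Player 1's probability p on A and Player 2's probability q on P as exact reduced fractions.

P1 indiff ⇒ q·0+(1-q)·9 = q·2+(1-q)·5 ⇒ q(-2) = (1-q)(-4) ⇒ q = 2/3
P2 indiff ⇒ p·1+(1-p)·2 = p·3+(1-p)·0 ⇒ p(-2) = (1-p)(-2) ⇒ p = 1/2

p=1/2, q=2/3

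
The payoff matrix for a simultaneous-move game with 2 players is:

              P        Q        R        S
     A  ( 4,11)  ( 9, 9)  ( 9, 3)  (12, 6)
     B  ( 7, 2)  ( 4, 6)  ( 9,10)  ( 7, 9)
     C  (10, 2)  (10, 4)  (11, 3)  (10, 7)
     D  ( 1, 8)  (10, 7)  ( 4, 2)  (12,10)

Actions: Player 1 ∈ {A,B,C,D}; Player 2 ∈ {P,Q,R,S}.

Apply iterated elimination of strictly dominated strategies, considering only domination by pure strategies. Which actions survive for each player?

P1 drop B (C beats it: P:10>7 Q:10>4 R:11>9 S:10>7)
P2 drop R (Q beats it: A:9>3 C:4>3 D:7>2)
P1→{A,C,D} P2→{P,Q,S}

Survivors P1:{A,C,D} P2:{P,Q,S}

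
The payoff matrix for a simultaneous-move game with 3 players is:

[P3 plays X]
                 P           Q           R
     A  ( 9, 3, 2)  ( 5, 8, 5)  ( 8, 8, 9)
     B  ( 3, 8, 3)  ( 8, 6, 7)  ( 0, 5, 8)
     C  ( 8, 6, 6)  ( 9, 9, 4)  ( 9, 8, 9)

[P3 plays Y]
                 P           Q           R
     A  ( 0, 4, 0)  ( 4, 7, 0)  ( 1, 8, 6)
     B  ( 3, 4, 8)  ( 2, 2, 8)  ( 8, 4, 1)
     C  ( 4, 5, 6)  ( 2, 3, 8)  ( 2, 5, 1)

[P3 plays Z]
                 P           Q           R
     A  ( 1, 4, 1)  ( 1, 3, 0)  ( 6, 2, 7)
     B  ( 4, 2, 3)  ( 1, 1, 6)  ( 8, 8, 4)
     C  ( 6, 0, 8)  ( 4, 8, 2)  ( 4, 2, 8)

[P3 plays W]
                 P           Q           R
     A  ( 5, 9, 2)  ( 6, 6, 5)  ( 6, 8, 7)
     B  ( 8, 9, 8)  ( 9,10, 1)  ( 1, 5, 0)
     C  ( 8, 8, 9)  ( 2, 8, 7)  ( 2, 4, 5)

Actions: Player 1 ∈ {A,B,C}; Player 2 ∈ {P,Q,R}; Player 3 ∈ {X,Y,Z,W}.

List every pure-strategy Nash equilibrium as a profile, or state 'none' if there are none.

(A,P,X): not NE [P2→R gives 8>3]
(A,P,Y): not NE [P1→C gives 4>0; P2→R gives 8>4; P3→W gives 2>0]
(A,P,Z): not NE [P1→C gives 6>1; P3→W gives 2>1]
(A,P,W): not NE [P1→C gives 8>5]
(A,Q,X): not NE [P1→C gives 9>5]
(A,Q,Y): not NE [P2→R gives 8>7; P3→W gives 5>0]
(A,Q,Z): not NE [P1→C gives 4>1; P2→P gives 4>3; P3→W gives 5>0]
(A,Q,W): not NE [P1→B gives 9>6; P2→P gives 9>6]
(A,R,X): not NE [P1→C gives 9>8]
(A,R,Y): not NE [P1→B gives 8>1; P3→X gives 9>6]
(A,R,Z): not NE [P1→B gives 8>6; P2→P gives 4>2; P3→X gives 9>7]
(A,R,W): not NE [P2→P gives 9>8; P3→X gives 9>7]
(B,P,X): not NE [P1→A gives 9>3; P3→W gives 8>3]
(B,P,Y): not NE [P1→C gives 4>3]
(B,P,Z): not NE [P1→C gives 6>4; P2→R gives 8>2; P3→W gives 8>3]
(B,P,W): not NE [P2→Q gives 10>9]
(B,Q,X): not NE [P1→C gives 9>8; P2→P gives 8>6; P3→Y gives 8>7]
(B,Q,Y): not NE [P1→A gives 4>2; P2→R gives 4>2]
(B,Q,Z): not NE [P1→C gives 4>1; P2→R gives 8>1; P3→Y gives 8>6]
(B,Q,W): not NE [P3→Y gives 8>1]
(B,R,X): not NE [P1→C gives 9>0; P2→P gives 8>5]
(B,R,Y): not NE [P3→X gives 8>1]
(B,R,Z): not NE [P3→X gives 8>4]
(B,R,W): not NE [P1→A gives 6>1; P2→Q gives 10>5; P3→X gives 8>0]
(C,P,X): not NE [P1→A gives 9>8; P2→Q gives 9>6; P3→W gives 9>6]
(C,P,Y): not NE [P3→W gives 9>6]
(C,P,Z): not NE [P2→Q gives 8>0; P3→W gives 9>8]
(C,P,W): NE
(C,Q,X): not NE [P3→Y gives 8>4]
(C,Q,Y): not NE [P1→A gives 4>2; P2→R gives 5>3]
(C,Q,Z): not NE [P3→Y gives 8>2]
(C,Q,W): not NE [P1→B gives 9>2; P3→Y gives 8>7]
(C,R,X): not NE [P2→Q gives 9>8]
(C,R,Y): not NE [P1→B gives 8>2; P3→X gives 9>1]
(C,R,Z): not NE [P1→B gives 8>4; P2→Q gives 8>2; P3→X gives 9>8]
(C,R,W): not NE [P1→A gives 6>2; P2→Q gives 8>4; P3→X gives 9>5]

PSNE = {(C,P,W)}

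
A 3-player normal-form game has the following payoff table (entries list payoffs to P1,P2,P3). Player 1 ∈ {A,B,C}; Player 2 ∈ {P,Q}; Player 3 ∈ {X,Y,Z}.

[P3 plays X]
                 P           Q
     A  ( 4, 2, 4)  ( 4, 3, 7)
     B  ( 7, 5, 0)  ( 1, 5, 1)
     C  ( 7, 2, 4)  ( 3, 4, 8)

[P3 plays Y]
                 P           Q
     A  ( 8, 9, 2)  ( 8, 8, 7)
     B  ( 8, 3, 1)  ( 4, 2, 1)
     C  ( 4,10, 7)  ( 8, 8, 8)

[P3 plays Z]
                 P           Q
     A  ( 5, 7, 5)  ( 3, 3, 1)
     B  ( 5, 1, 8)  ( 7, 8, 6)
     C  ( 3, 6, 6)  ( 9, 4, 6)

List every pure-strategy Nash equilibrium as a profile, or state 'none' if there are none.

NE set: (A,P,Z), (A,Q,X)

(A,P,X): not NE [P1→C gives 7>4; P2→Q gives 3>2; P3→Z gives 5>4]
(A,P,Y): not NE [P3→Z gives 5>2]
(A,P,Z): NE
(A,Q,X): NE
(A,Q,Y): not NE [P2→P gives 9>8]
(A,Q,Z): not NE [P1→C gives 9>3; P2→P gives 7>3; P3→Y gives 7>1]
(B,P,X): not NE [P3→Z gives 8>0]
(B,P,Y): not NE [P3→Z gives 8>1]
(B,P,Z): not NE [P2→Q gives 8>1]
(B,Q,X): not NE [P1→A gives 4>1; P3→Z gives 6>1]
(B,Q,Y): not NE [P1→C gives 8>4; P2→P gives 3>2; P3→Z gives 6>1]
(B,Q,Z): not NE [P1→C gives 9>7]
(C,P,X): not NE [P2→Q gives 4>2; P3→Y gives 7>4]
(C,P,Y): not NE [P1→B gives 8>4]
(C,P,Z): not NE [P1→B gives 5>3; P3→Y gives 7>6]
(C,Q,X): not NE [P1→A gives 4>3]
(C,Q,Y): not NE [P2→P gives 10>8]
(C,Q,Z): not NE [P2→P gives 6>4; P3→Y gives 8>6]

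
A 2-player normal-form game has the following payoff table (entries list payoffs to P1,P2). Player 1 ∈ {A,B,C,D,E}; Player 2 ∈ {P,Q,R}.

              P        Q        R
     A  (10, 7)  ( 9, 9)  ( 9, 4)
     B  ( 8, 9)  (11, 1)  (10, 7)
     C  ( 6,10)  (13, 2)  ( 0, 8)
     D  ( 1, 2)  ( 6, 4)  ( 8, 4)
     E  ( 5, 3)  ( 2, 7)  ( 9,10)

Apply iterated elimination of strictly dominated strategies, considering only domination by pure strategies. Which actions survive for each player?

P1 drop D (A beats it: P:10>1 Q:9>6 R:9>8)
P1 drop E (B beats it: P:8>5 Q:11>2 R:10>9)
P2 drop R (P beats it: A:7>4 B:9>7 C:10>8)
P1→{A,B,C} P2→{P,Q}

Survivors P1:{A,B,C} P2:{P,Q}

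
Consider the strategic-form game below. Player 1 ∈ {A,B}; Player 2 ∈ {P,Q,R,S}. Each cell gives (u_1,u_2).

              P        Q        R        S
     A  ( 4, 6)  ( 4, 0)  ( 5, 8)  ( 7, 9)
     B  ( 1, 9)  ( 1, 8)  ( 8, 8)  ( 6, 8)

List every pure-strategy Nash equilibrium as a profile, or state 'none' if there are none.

(A,P): not NE [P2→S gives 9>6]
(A,Q): not NE [P2→S gives 9>0]
(A,R): not NE [P1→B gives 8>5; P2→S gives 9>8]
(A,S): NE
(B,P): not NE [P1→A gives 4>1]
(B,Q): not NE [P1→A gives 4>1; P2→P gives 9>8]
(B,R): not NE [P2→P gives 9>8]
(B,S): not NE [P1→A gives 7>6; P2→P gives 9>8]

NE set: (A,S)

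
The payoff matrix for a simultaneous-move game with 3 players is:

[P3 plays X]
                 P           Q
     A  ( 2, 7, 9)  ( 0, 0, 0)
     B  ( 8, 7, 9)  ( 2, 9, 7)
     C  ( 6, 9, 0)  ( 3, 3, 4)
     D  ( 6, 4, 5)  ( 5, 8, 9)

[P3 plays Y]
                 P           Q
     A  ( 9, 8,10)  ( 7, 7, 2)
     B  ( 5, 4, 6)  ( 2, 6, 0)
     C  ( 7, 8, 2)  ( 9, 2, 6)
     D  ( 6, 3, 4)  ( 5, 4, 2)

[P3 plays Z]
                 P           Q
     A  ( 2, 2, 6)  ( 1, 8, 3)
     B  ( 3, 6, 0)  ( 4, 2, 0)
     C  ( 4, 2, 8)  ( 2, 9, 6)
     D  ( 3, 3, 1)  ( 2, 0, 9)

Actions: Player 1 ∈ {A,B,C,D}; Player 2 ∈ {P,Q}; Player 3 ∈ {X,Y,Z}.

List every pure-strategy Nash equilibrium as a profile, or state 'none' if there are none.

(A,P,X): not NE [P1→B gives 8>2; P3→Y gives 10>9]
(A,P,Y): NE
(A,P,Z): not NE [P1→C gives 4>2; P2→Q gives 8>2; P3→Y gives 10>6]
(A,Q,X): not NE [P1→D gives 5>0; P2→P gives 7>0; P3→Z gives 3>0]
(A,Q,Y): not NE [P1→C gives 9>7; P2→P gives 8>7; P3→Z gives 3>2]
(A,Q,Z): not NE [P1→B gives 4>1]
(B,P,X): not NE [P2→Q gives 9>7]
(B,P,Y): not NE [P1→A gives 9>5; P2→Q gives 6>4; P3→X gives 9>6]
(B,P,Z): not NE [P1→C gives 4>3; P3→X gives 9>0]
(B,Q,X): not NE [P1→D gives 5>2]
(B,Q,Y): not NE [P1→C gives 9>2; P3→X gives 7>0]
(B,Q,Z): not NE [P2→P gives 6>2; P3→X gives 7>0]
(C,P,X): not NE [P1→B gives 8>6; P3→Z gives 8>0]
(C,P,Y): not NE [P1→A gives 9>7; P3→Z gives 8>2]
(C,P,Z): not NE [P2→Q gives 9>2]
(C,Q,X): not NE [P1→D gives 5>3; P2→P gives 9>3; P3→Z gives 6>4]
(C,Q,Y): not NE [P2→P gives 8>2]
(C,Q,Z): not NE [P1→B gives 4>2]
(D,P,X): not NE [P1→B gives 8>6; P2→Q gives 8>4]
(D,P,Y): not NE [P1→A gives 9>6; P2→Q gives 4>3; P3→X gives 5>4]
(D,P,Z): not NE [P1→C gives 4>3; P3→X gives 5>1]
(D,Q,X): NE
(D,Q,Y): not NE [P1→C gives 9>5; P3→Z gives 9>2]
(D,Q,Z): not NE [P1→B gives 4>2; P2→P gives 3>0]

PSNE = {(A,P,Y), (D,Q,X)}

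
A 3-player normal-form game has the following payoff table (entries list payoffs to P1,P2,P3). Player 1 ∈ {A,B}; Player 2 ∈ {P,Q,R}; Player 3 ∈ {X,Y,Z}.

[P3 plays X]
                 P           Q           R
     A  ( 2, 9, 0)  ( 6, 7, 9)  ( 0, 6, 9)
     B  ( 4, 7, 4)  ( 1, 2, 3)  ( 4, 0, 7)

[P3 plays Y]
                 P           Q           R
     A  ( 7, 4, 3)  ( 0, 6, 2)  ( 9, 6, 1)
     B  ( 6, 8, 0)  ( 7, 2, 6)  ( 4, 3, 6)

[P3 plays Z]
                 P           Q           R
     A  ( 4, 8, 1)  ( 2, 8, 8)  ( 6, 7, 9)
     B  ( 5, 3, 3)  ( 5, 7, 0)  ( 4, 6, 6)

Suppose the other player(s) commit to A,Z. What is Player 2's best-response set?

BR_2 = {P,Q}

u_2(P vs A,Z) = 8
u_2(Q vs A,Z) = 8
u_2(R vs A,Z) = 7
max payoff 8 at {P,Q}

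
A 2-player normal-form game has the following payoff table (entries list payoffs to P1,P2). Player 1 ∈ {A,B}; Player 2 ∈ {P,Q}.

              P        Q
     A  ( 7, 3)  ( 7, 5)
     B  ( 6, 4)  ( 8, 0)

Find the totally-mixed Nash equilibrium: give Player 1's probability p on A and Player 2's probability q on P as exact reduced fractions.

(p,q) = (2/3, 1/2)

P1 indiff ⇒ q·7+(1-q)·7 = q·6+(1-q)·8 ⇒ q(1) = (1-q)(1) ⇒ q = 1/2
P2 indiff ⇒ p·3+(1-p)·4 = p·5+(1-p)·0 ⇒ p(-2) = (1-p)(-4) ⇒ p = 2/3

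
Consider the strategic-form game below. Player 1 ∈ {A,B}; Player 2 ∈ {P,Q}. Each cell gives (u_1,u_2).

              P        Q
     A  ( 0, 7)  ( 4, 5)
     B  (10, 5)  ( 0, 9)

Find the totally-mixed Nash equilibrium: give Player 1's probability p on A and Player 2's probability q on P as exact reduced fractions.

p=2/3, q=2/7

P1 indiff ⇒ q·0+(1-q)·4 = q·10+(1-q)·0 ⇒ q(-10) = (1-q)(-4) ⇒ q = 2/7
P2 indiff ⇒ p·7+(1-p)·5 = p·5+(1-p)·9 ⇒ p(2) = (1-p)(4) ⇒ p = 2/3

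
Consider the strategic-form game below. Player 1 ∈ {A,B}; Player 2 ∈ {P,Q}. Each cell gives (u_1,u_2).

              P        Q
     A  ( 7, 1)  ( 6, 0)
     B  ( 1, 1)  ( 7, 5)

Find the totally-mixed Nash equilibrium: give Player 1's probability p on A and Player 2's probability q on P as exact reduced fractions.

P1 indiff ⇒ q·7+(1-q)·6 = q·1+(1-q)·7 ⇒ q(6) = (1-q)(1) ⇒ q = 1/7
P2 indiff ⇒ p·1+(1-p)·1 = p·0+(1-p)·5 ⇒ p(1) = (1-p)(4) ⇒ p = 4/5

(p,q) = (4/5, 1/7)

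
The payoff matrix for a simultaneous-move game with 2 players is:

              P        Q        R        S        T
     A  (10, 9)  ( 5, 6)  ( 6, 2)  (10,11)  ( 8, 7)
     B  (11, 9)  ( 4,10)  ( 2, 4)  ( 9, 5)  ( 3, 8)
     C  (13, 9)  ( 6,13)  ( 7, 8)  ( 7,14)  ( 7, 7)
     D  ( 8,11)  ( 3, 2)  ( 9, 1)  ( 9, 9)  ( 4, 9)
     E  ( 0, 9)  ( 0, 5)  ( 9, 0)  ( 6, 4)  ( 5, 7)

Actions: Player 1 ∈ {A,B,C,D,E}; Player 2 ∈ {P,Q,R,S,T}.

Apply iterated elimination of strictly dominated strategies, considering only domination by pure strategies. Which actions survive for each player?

Survivors P1:{A,B,C} P2:{P,Q,S}

P2 drop R (P beats it: A:9>2 B:9>4 C:9>8 D:11>1 E:9>0)
P1 drop D (A beats it: P:10>8 Q:5>3 S:10>9 T:8>4)
P1 drop E (A beats it: P:10>0 Q:5>0 S:10>6 T:8>5)
P2 drop T (P beats it: A:9>7 B:9>8 C:9>7)
P1→{A,B,C} P2→{P,Q,S}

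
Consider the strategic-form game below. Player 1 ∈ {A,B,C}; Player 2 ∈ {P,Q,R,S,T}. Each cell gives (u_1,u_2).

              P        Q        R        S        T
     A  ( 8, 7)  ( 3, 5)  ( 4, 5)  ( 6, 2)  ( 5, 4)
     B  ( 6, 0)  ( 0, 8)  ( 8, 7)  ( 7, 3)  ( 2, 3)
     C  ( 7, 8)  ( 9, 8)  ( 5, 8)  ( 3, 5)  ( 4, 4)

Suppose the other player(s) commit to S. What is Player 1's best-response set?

argmax u_1 = {B}

u_1(A vs S) = 6
u_1(B vs S) = 7
u_1(C vs S) = 3
max payoff 7 at {B}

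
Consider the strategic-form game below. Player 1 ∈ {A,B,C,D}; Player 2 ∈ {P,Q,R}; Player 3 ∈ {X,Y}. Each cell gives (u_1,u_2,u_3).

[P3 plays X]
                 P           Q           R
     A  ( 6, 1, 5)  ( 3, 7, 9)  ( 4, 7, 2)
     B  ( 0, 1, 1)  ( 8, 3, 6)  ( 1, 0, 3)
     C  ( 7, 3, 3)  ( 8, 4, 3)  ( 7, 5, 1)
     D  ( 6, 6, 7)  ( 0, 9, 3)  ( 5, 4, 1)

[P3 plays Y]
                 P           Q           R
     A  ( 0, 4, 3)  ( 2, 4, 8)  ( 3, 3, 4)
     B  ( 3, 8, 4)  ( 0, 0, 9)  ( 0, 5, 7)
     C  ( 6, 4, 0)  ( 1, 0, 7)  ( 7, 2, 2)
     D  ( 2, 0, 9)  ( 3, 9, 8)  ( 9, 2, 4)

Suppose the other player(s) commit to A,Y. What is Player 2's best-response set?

P2 best: {P,Q}

u_2(P vs A,Y) = 4
u_2(Q vs A,Y) = 4
u_2(R vs A,Y) = 3
max payoff 4 at {P,Q}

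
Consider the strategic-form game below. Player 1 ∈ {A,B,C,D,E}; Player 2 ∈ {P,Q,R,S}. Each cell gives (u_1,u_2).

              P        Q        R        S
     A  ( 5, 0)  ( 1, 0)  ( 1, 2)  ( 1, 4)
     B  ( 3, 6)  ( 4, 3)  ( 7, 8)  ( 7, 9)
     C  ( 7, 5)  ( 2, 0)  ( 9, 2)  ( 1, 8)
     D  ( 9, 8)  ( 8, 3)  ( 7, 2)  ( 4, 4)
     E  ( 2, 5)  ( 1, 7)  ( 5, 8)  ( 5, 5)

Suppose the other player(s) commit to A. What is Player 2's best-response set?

BR_2 = {S}

u_2(P vs A) = 0
u_2(Q vs A) = 0
u_2(R vs A) = 2
u_2(S vs A) = 4
max payoff 4 at {S}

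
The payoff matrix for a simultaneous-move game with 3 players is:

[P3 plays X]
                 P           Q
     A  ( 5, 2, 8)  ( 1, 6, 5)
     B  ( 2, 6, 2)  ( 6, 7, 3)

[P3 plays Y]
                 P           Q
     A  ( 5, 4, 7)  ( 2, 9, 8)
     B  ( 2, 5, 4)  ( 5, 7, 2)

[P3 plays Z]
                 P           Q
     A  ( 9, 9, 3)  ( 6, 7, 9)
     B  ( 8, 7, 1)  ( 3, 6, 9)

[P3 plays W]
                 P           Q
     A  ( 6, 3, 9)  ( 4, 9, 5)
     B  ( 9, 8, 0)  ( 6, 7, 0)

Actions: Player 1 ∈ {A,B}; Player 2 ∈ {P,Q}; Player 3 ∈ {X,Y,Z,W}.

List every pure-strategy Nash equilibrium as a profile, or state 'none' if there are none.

Equilibria: none

(A,P,X): not NE [P2→Q gives 6>2; P3→W gives 9>8]
(A,P,Y): not NE [P2→Q gives 9>4; P3→W gives 9>7]
(A,P,Z): not NE [P3→W gives 9>3]
(A,P,W): not NE [P1→B gives 9>6; P2→Q gives 9>3]
(A,Q,X): not NE [P1→B gives 6>1; P3→Z gives 9>5]
(A,Q,Y): not NE [P1→B gives 5>2; P3→Z gives 9>8]
(A,Q,Z): not NE [P2→P gives 9>7]
(A,Q,W): not NE [P1→B gives 6>4; P3→Z gives 9>5]
(B,P,X): not NE [P1→A gives 5>2; P2→Q gives 7>6; P3→Y gives 4>2]
(B,P,Y): not NE [P1→A gives 5>2; P2→Q gives 7>5]
(B,P,Z): not NE [P1→A gives 9>8; P3→Y gives 4>1]
(B,P,W): not NE [P3→Y gives 4>0]
(B,Q,X): not NE [P3→Z gives 9>3]
(B,Q,Y): not NE [P3→Z gives 9>2]
(B,Q,Z): not NE [P1→A gives 6>3; P2→P gives 7>6]
(B,Q,W): not NE [P2→P gives 8>7; P3→Z gives 9>0]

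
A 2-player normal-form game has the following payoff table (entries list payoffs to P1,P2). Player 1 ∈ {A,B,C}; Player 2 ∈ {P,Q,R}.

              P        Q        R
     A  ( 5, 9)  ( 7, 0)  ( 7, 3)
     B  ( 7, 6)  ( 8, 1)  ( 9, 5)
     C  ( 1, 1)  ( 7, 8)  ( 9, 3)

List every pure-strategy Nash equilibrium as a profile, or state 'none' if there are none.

(A,P): not NE [P1→B gives 7>5]
(A,Q): not NE [P1→B gives 8>7; P2→P gives 9>0]
(A,R): not NE [P1→C gives 9>7; P2→P gives 9>3]
(B,P): NE
(B,Q): not NE [P2→P gives 6>1]
(B,R): not NE [P2→P gives 6>5]
(C,P): not NE [P1→B gives 7>1; P2→Q gives 8>1]
(C,Q): not NE [P1→B gives 8>7]
(C,R): not NE [P2→Q gives 8>3]

PSNE = {(B,P)}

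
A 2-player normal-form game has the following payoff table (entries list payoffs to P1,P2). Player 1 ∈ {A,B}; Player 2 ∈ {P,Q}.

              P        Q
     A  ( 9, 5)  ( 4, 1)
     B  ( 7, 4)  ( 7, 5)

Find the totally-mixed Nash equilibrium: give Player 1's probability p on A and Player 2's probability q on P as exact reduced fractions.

P1 indiff ⇒ q·9+(1-q)·4 = q·7+(1-q)·7 ⇒ q(2) = (1-q)(3) ⇒ q = 3/5
P2 indiff ⇒ p·5+(1-p)·4 = p·1+(1-p)·5 ⇒ p(4) = (1-p)(1) ⇒ p = 1/5

P1 mixes 1/5 on A; P2 mixes 3/5 on P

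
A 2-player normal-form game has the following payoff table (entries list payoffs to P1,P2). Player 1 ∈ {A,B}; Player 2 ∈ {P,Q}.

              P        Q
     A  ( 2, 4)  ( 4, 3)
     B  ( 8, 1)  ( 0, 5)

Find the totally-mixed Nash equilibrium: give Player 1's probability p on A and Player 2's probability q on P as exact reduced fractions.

p=4/5, q=2/5

P1 indiff ⇒ q·2+(1-q)·4 = q·8+(1-q)·0 ⇒ q(-6) = (1-q)(-4) ⇒ q = 2/5
P2 indiff ⇒ p·4+(1-p)·1 = p·3+(1-p)·5 ⇒ p(1) = (1-p)(4) ⇒ p = 4/5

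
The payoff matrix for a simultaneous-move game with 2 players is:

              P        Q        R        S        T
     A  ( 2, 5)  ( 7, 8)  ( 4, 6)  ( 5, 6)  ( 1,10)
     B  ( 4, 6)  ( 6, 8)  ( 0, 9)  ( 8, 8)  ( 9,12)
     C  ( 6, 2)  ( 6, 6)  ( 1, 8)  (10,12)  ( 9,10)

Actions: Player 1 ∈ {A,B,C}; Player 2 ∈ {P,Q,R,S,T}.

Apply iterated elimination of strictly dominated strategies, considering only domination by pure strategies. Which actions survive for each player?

P2 drop P (Q beats it: A:8>5 B:8>6 C:6>2)
P2 drop Q (T beats it: A:10>8 B:12>8 C:10>6)
P2 drop R (T beats it: A:10>6 B:12>9 C:10>8)
P1 drop A (B beats it: S:8>5 T:9>1)
P1→{B,C} P2→{S,T}

Survivors P1:{B,C} P2:{S,T}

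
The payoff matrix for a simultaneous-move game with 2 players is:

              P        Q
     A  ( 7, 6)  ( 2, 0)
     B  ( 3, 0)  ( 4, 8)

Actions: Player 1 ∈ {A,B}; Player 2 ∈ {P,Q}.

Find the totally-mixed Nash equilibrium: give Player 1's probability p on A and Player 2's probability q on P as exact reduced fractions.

(p,q) = (4/7, 1/3)

P1 indiff ⇒ q·7+(1-q)·2 = q·3+(1-q)·4 ⇒ q(4) = (1-q)(2) ⇒ q = 1/3
P2 indiff ⇒ p·6+(1-p)·0 = p·0+(1-p)·8 ⇒ p(6) = (1-p)(8) ⇒ p = 4/7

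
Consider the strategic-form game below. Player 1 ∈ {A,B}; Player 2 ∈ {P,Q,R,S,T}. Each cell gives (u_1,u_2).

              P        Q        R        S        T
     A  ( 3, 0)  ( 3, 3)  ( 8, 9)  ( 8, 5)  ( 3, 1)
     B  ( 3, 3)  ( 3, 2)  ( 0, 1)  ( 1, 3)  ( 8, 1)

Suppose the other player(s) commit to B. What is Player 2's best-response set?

u_2(P vs B) = 3
u_2(Q vs B) = 2
u_2(R vs B) = 1
u_2(S vs B) = 3
u_2(T vs B) = 1
max payoff 3 at {P,S}

argmax u_2 = {P,S}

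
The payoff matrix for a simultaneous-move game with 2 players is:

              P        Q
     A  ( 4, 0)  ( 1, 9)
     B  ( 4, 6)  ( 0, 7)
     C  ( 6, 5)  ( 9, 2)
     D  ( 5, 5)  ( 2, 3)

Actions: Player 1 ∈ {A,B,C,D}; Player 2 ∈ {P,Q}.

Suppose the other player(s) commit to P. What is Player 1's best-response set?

u_1(A vs P) = 4
u_1(B vs P) = 4
u_1(C vs P) = 6
u_1(D vs P) = 5
max payoff 6 at {C}

P1 best: {C}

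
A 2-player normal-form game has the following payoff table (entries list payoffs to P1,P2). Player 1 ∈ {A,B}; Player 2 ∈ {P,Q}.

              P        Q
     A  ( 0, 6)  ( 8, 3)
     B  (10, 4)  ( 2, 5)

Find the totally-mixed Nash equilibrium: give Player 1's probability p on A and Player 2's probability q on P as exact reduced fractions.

P1 indiff ⇒ q·0+(1-q)·8 = q·10+(1-q)·2 ⇒ q(-10) = (1-q)(-6) ⇒ q = 3/8
P2 indiff ⇒ p·6+(1-p)·4 = p·3+(1-p)·5 ⇒ p(3) = (1-p)(1) ⇒ p = 1/4

(p,q) = (1/4, 3/8)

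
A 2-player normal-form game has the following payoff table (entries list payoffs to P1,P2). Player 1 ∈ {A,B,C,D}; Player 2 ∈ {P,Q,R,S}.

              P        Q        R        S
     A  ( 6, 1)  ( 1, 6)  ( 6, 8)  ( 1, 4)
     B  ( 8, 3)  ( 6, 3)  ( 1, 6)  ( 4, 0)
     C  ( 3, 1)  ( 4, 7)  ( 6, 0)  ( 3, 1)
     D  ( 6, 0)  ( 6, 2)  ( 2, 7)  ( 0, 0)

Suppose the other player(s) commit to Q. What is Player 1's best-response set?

BR_1 = {B,D}

u_1(A vs Q) = 1
u_1(B vs Q) = 6
u_1(C vs Q) = 4
u_1(D vs Q) = 6
max payoff 6 at {B,D}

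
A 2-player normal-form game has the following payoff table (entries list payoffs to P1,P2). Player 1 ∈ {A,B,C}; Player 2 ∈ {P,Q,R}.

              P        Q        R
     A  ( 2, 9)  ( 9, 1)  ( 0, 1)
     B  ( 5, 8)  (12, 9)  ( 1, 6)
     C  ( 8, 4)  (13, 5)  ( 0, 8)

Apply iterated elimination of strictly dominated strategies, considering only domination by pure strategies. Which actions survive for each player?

P1 drop A (B beats it: P:5>2 Q:12>9 R:1>0)
P2 drop P (Q beats it: B:9>8 C:5>4)
P1→{B,C} P2→{Q,R}

IESDS → P1:{B,C} P2:{Q,R}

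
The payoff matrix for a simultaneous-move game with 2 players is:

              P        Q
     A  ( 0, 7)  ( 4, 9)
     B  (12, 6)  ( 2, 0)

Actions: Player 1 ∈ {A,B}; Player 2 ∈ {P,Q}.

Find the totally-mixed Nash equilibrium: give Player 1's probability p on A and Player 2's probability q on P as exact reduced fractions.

p=3/4, q=1/7

P1 indiff ⇒ q·0+(1-q)·4 = q·12+(1-q)·2 ⇒ q(-12) = (1-q)(-2) ⇒ q = 1/7
P2 indiff ⇒ p·7+(1-p)·6 = p·9+(1-p)·0 ⇒ p(-2) = (1-p)(-6) ⇒ p = 3/4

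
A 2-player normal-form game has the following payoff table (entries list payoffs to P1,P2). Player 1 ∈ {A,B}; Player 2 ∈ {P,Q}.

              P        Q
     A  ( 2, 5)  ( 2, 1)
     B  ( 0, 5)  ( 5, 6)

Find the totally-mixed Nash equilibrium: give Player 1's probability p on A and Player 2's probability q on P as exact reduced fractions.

P1 mixes 1/5 on A; P2 mixes 3/5 on P

P1 indiff ⇒ q·2+(1-q)·2 = q·0+(1-q)·5 ⇒ q(2) = (1-q)(3) ⇒ q = 3/5
P2 indiff ⇒ p·5+(1-p)·5 = p·1+(1-p)·6 ⇒ p(4) = (1-p)(1) ⇒ p = 1/5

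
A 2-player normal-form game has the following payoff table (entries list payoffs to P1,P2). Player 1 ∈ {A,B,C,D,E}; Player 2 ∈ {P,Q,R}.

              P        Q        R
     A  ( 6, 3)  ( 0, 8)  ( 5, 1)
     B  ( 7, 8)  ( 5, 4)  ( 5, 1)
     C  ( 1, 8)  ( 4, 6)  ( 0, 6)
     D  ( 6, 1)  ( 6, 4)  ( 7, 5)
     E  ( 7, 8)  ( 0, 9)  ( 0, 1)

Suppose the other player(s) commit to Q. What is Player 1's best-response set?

u_1(A vs Q) = 0
u_1(B vs Q) = 5
u_1(C vs Q) = 4
u_1(D vs Q) = 6
u_1(E vs Q) = 0
max payoff 6 at {D}

P1 best: {D}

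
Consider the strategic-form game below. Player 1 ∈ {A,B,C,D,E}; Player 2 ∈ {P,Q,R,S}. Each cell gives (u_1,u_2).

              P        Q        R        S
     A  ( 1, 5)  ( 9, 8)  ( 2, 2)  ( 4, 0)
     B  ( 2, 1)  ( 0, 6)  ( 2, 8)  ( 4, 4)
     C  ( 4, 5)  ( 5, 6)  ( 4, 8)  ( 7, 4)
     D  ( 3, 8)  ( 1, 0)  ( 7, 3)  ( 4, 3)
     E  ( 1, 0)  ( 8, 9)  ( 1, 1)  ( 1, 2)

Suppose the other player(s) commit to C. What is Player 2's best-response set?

u_2(P vs C) = 5
u_2(Q vs C) = 6
u_2(R vs C) = 8
u_2(S vs C) = 4
max payoff 8 at {R}

P2 best: {R}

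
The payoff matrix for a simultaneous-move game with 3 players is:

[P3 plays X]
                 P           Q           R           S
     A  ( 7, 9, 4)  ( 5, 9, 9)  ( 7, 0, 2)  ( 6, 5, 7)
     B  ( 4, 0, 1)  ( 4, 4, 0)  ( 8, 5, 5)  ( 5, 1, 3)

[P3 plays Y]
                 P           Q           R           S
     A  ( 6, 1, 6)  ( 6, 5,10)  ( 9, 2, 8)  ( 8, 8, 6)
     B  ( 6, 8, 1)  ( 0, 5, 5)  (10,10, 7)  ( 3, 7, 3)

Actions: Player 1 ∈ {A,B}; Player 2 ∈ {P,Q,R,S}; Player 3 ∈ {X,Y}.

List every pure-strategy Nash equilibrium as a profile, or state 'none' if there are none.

PSNE = {(B,R,Y)}

(A,P,X): not NE [P3→Y gives 6>4]
(A,P,Y): not NE [P2→S gives 8>1]
(A,Q,X): not NE [P3→Y gives 10>9]
(A,Q,Y): not NE [P2→S gives 8>5]
(A,R,X): not NE [P1→B gives 8>7; P2→Q gives 9>0; P3→Y gives 8>2]
(A,R,Y): not NE [P1→B gives 10>9; P2→S gives 8>2]
(A,S,X): not NE [P2→Q gives 9>5]
(A,S,Y): not NE [P3→X gives 7>6]
(B,P,X): not NE [P1→A gives 7>4; P2→R gives 5>0]
(B,P,Y): not NE [P2→R gives 10>8]
(B,Q,X): not NE [P1→A gives 5>4; P2→R gives 5>4; P3→Y gives 5>0]
(B,Q,Y): not NE [P1→A gives 6>0; P2→R gives 10>5]
(B,R,X): not NE [P3→Y gives 7>5]
(B,R,Y): NE
(B,S,X): not NE [P1→A gives 6>5; P2→R gives 5>1]
(B,S,Y): not NE [P1→A gives 8>3; P2→R gives 10>7]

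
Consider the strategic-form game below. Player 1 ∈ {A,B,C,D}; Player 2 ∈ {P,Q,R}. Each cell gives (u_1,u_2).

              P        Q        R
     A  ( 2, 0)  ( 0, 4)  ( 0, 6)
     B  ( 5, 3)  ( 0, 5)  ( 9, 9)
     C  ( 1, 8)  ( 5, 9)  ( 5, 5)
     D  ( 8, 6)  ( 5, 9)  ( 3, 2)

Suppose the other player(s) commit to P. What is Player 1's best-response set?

u_1(A vs P) = 2
u_1(B vs P) = 5
u_1(C vs P) = 1
u_1(D vs P) = 8
max payoff 8 at {D}

argmax u_1 = {D}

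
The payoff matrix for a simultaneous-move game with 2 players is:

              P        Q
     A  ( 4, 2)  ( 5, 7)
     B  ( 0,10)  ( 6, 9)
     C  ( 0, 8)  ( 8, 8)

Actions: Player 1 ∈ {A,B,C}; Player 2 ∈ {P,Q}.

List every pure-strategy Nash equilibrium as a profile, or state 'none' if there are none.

(A,P): not NE [P2→Q gives 7>2]
(A,Q): not NE [P1→C gives 8>5]
(B,P): not NE [P1→A gives 4>0]
(B,Q): not NE [P1→C gives 8>6; P2→P gives 10>9]
(C,P): not NE [P1→A gives 4>0]
(C,Q): NE

PSNE = {(C,Q)}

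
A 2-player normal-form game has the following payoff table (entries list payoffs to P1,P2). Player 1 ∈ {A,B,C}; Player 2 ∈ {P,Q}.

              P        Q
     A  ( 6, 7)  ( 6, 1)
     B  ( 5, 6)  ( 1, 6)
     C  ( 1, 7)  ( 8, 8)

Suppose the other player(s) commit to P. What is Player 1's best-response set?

argmax u_1 = {A}

u_1(A vs P) = 6
u_1(B vs P) = 5
u_1(C vs P) = 1
max payoff 6 at {A}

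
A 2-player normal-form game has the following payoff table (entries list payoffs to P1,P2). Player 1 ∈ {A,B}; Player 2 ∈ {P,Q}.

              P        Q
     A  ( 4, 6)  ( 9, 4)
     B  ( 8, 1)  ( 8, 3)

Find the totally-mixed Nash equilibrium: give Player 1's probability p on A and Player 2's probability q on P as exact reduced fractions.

P1 indiff ⇒ q·4+(1-q)·9 = q·8+(1-q)·8 ⇒ q(-4) = (1-q)(-1) ⇒ q = 1/5
P2 indiff ⇒ p·6+(1-p)·1 = p·4+(1-p)·3 ⇒ p(2) = (1-p)(2) ⇒ p = 1/2

P1 mixes 1/2 on A; P2 mixes 1/5 on P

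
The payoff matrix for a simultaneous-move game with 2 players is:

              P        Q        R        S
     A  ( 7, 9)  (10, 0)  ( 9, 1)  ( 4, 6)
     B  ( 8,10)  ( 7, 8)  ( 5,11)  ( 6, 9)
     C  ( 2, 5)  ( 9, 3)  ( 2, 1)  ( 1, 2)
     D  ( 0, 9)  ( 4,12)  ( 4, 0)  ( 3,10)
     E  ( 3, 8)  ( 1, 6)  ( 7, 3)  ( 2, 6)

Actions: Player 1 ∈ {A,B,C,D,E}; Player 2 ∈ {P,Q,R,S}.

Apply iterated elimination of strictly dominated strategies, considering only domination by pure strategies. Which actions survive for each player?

P1 drop C (A beats it: P:7>2 Q:10>9 R:9>2 S:4>1)
P1 drop D (A beats it: P:7>0 Q:10>4 R:9>4 S:4>3)
P1 drop E (A beats it: P:7>3 Q:10>1 R:9>7 S:4>2)
P2 drop Q (P beats it: A:9>0 B:10>8)
P2 drop S (P beats it: A:9>6 B:10>9)
P1→{A,B} P2→{P,R}

Survivors P1:{A,B} P2:{P,R}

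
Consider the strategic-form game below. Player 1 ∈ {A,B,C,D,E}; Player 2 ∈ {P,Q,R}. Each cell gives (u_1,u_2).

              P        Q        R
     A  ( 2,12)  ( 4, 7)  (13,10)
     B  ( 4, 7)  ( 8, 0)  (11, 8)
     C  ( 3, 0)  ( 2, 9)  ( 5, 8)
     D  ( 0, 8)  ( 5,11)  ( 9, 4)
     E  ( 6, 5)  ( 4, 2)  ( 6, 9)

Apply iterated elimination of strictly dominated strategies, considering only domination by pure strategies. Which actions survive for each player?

Remaining: P1:{A,B,E} P2:{P,R}

P1 drop C (B beats it: P:4>3 Q:8>2 R:11>5)
P1 drop D (B beats it: P:4>0 Q:8>5 R:11>9)
P2 drop Q (P beats it: A:12>7 B:7>0 E:5>2)
P1→{A,B,E} P2→{P,R}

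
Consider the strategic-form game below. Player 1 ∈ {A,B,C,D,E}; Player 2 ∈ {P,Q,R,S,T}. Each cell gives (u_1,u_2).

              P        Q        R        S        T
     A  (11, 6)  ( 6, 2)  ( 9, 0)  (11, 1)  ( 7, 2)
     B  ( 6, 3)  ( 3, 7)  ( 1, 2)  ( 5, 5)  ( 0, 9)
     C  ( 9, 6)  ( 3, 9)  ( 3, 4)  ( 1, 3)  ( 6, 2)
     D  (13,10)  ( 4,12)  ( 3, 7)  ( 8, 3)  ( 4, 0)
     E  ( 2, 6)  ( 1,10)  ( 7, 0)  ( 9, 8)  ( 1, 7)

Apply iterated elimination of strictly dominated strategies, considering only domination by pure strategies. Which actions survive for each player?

Remaining: P1:{A,D} P2:{P,Q}

P1 drop B (A beats it: P:11>6 Q:6>3 R:9>1 S:11>5 T:7>0)
P1 drop C (A beats it: P:11>9 Q:6>3 R:9>3 S:11>1 T:7>6)
P1 drop E (A beats it: P:11>2 Q:6>1 R:9>7 S:11>9 T:7>1)
P2 drop R (P beats it: A:6>0 D:10>7)
P2 drop S (P beats it: A:6>1 D:10>3)
P2 drop T (P beats it: A:6>2 D:10>0)
P1→{A,D} P2→{P,Q}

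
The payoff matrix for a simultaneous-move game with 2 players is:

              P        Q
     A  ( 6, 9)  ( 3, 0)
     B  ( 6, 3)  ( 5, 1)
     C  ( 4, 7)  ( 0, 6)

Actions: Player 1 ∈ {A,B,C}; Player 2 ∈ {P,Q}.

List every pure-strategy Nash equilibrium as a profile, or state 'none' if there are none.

(A,P): NE
(A,Q): not NE [P1→B gives 5>3; P2→P gives 9>0]
(B,P): NE
(B,Q): not NE [P2→P gives 3>1]
(C,P): not NE [P1→B gives 6>4]
(C,Q): not NE [P1→B gives 5>0; P2→P gives 7>6]

NE set: (A,P), (B,P)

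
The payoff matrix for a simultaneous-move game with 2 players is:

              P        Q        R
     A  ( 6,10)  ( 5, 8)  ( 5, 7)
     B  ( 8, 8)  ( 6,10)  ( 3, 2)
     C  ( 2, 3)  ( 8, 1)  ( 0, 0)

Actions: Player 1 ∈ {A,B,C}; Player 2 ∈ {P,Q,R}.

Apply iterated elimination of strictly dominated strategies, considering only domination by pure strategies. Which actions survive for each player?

P2 drop R (P beats it: A:10>7 B:8>2 C:3>0)
P1 drop A (B beats it: P:8>6 Q:6>5)
P1→{B,C} P2→{P,Q}

Remaining: P1:{B,C} P2:{P,Q}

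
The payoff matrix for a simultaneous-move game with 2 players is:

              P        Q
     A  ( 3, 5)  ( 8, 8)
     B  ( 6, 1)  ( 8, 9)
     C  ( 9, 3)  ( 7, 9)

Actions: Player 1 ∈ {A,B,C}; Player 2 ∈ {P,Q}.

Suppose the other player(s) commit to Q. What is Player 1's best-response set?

u_1(A vs Q) = 8
u_1(B vs Q) = 8
u_1(C vs Q) = 7
max payoff 8 at {A,B}

argmax u_1 = {A,B}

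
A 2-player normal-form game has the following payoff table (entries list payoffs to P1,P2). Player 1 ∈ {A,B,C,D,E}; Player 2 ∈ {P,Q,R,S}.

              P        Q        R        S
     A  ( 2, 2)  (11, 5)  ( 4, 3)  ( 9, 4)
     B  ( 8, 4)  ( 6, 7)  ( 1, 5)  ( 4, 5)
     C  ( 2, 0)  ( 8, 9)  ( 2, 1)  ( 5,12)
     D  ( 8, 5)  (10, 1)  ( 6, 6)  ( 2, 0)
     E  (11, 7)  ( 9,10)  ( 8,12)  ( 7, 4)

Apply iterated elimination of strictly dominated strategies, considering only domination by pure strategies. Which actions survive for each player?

IESDS → P1:{A,D,E} P2:{Q,R}

P1 drop B (E beats it: P:11>8 Q:9>6 R:8>1 S:7>4)
P1 drop C (E beats it: P:11>2 Q:9>8 R:8>2 S:7>5)
P2 drop P (R beats it: A:3>2 D:6>5 E:12>7)
P2 drop S (Q beats it: A:5>4 D:1>0 E:10>4)
P1→{A,D,E} P2→{Q,R}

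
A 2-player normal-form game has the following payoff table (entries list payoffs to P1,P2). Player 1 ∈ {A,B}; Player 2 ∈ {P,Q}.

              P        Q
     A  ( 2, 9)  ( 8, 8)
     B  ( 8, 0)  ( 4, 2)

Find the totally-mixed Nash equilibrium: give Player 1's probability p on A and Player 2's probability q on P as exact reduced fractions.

P1 indiff ⇒ q·2+(1-q)·8 = q·8+(1-q)·4 ⇒ q(-6) = (1-q)(-4) ⇒ q = 2/5
P2 indiff ⇒ p·9+(1-p)·0 = p·8+(1-p)·2 ⇒ p(1) = (1-p)(2) ⇒ p = 2/3

(p,q) = (2/3, 2/5)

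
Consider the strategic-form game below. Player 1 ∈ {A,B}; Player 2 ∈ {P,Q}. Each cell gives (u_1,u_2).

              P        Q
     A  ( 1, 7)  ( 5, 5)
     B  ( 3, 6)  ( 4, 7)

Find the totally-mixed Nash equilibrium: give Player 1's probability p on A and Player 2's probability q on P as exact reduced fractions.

P1 indiff ⇒ q·1+(1-q)·5 = q·3+(1-q)·4 ⇒ q(-2) = (1-q)(-1) ⇒ q = 1/3
P2 indiff ⇒ p·7+(1-p)·6 = p·5+(1-p)·7 ⇒ p(2) = (1-p)(1) ⇒ p = 1/3

p=1/3, q=1/3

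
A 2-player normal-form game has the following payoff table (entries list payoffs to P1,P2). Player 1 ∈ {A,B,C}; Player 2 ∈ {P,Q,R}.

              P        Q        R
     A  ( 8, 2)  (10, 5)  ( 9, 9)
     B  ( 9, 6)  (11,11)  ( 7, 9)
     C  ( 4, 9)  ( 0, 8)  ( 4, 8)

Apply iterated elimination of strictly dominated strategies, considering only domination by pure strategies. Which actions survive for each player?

Remaining: P1:{A,B} P2:{Q,R}

P1 drop C (A beats it: P:8>4 Q:10>0 R:9>4)
P2 drop P (Q beats it: A:5>2 B:11>6)
P1→{A,B} P2→{Q,R}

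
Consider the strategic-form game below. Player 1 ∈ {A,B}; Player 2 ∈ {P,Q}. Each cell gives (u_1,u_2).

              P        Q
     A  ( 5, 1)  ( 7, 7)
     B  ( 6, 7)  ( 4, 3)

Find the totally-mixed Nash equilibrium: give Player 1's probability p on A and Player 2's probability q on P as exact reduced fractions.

P1 indiff ⇒ q·5+(1-q)·7 = q·6+(1-q)·4 ⇒ q(-1) = (1-q)(-3) ⇒ q = 3/4
P2 indiff ⇒ p·1+(1-p)·7 = p·7+(1-p)·3 ⇒ p(-6) = (1-p)(-4) ⇒ p = 2/5

P1 mixes 2/5 on A; P2 mixes 3/4 on P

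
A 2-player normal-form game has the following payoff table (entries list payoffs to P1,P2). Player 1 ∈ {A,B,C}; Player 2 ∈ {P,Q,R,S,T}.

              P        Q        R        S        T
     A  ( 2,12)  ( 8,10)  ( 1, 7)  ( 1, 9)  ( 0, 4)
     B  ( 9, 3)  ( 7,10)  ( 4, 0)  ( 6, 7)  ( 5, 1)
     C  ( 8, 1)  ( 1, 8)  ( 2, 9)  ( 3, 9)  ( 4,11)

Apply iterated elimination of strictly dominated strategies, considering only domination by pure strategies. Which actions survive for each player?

P1 drop C (B beats it: P:9>8 Q:7>1 R:4>2 S:6>3 T:5>4)
P2 drop R (P beats it: A:12>7 B:3>0)
P2 drop S (Q beats it: A:10>9 B:10>7)
P2 drop T (P beats it: A:12>4 B:3>1)
P1→{A,B} P2→{P,Q}

IESDS → P1:{A,B} P2:{P,Q}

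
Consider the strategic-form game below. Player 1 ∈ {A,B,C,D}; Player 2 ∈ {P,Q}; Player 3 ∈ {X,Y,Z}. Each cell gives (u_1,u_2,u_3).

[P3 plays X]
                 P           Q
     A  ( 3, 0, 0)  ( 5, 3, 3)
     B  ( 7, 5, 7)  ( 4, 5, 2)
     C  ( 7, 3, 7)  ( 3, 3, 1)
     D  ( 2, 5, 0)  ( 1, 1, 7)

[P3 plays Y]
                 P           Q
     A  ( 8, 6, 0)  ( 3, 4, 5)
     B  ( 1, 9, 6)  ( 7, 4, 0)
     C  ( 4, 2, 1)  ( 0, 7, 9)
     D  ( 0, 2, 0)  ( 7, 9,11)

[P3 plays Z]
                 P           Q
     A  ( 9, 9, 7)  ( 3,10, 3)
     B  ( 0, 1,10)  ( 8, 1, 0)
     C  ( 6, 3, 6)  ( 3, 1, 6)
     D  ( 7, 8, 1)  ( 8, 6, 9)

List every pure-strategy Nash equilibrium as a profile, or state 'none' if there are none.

(A,P,X): not NE [P1→C gives 7>3; P2→Q gives 3>0; P3→Z gives 7>0]
(A,P,Y): not NE [P3→Z gives 7>0]
(A,P,Z): not NE [P2→Q gives 10>9]
(A,Q,X): not NE [P3→Y gives 5>3]
(A,Q,Y): not NE [P1→D gives 7>3; P2→P gives 6>4]
(A,Q,Z): not NE [P1→D gives 8>3; P3→Y gives 5>3]
(B,P,X): not NE [P3→Z gives 10>7]
(B,P,Y): not NE [P1→A gives 8>1; P3→Z gives 10>6]
(B,P,Z): not NE [P1→A gives 9>0]
(B,Q,X): not NE [P1→A gives 5>4]
(B,Q,Y): not NE [P2→P gives 9>4; P3→X gives 2>0]
(B,Q,Z): not NE [P3→X gives 2>0]
(C,P,X): NE
(C,P,Y): not NE [P1→A gives 8>4; P2→Q gives 7>2; P3→X gives 7>1]
(C,P,Z): not NE [P1→A gives 9>6; P3→X gives 7>6]
(C,Q,X): not NE [P1→A gives 5>3; P3→Y gives 9>1]
(C,Q,Y): not NE [P1→D gives 7>0]
(C,Q,Z): not NE [P1→D gives 8>3; P2→P gives 3>1; P3→Y gives 9>6]
(D,P,X): not NE [P1→C gives 7>2; P3→Z gives 1>0]
(D,P,Y): not NE [P1→A gives 8>0; P2→Q gives 9>2; P3→Z gives 1>0]
(D,P,Z): not NE [P1→A gives 9>7]
(D,Q,X): not NE [P1→A gives 5>1; P2→P gives 5>1; P3→Y gives 11>7]
(D,Q,Y): NE
(D,Q,Z): not NE [P2→P gives 8>6; P3→Y gives 11>9]

Nash profiles: (C,P,X), (D,Q,Y)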